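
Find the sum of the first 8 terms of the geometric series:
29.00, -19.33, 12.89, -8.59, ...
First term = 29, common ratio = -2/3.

Sₙ = a(1 - rⁿ) / (1 - r)
S_8 = 29(1 - (-2/3)^8) / (1 - (-2/3))
S_8 = 29(1 - (256/6561)) / (5/3)
S_8 = 36569/2187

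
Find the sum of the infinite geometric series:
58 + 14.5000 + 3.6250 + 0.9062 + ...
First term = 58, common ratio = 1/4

For |r| < 1, S = a / (1 - r)
S = 58 / (1 - (1/4))
S = 58 / (3/4)
S = 232/3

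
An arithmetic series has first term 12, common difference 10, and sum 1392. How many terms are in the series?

Using S = n/2 × [2a + (n-1)d]
1392 = n/2 × [2(12) + (n-1)(10)]
1392 = n/2 × [24 + 10n - 10]
2784 = n × [14 + 10n]
10n² + (14)n - 2784 = 0
Discriminant: Δ = (14)² - 4(10)(-2784) = 196 + 111360 = 111556
√Δ = 334
n = [-(14) + √Δ] / (2·10) = (-14 + 334) / 20 = 320 / 20 = 16
(The negative root is discarded since n must be a positive integer.)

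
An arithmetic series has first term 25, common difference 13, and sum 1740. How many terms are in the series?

Using S = n/2 × [2a + (n-1)d]
1740 = n/2 × [2(25) + (n-1)(13)]
1740 = n/2 × [50 + 13n - 13]
3480 = n × [37 + 13n]
13n² + (37)n - 3480 = 0
Discriminant: Δ = (37)² - 4(13)(-3480) = 1369 + 180960 = 182329
√Δ = 427
n = [-(37) + √Δ] / (2·13) = (-37 + 427) / 26 = 390 / 26 = 15
(The negative root is discarded since n must be a positive integer.)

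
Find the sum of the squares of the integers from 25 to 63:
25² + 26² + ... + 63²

Use ∑_{k=1}^{n} k² = n(n+1)(2n+1)/6, then subtract the first 24 terms.
∑_{k=1}^{63} k² = 63×64×127/6 = 85344
∑_{k=1}^{24} k² = 24×25×49/6 = 4900
∑_{k=25}^{63} k² = 85344 - 4900 = 80444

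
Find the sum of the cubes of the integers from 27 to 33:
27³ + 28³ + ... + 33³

Use ∑_{k=1}^{n} k³ = [n(n+1)/2]², then subtract the first 26 terms.
∑_{k=1}^{33} k³ = [33×34/2]² = 561² = 314721
∑_{k=1}^{26} k³ = [26×27/2]² = 351² = 123201
∑_{k=27}^{33} k³ = 314721 - 123201 = 191520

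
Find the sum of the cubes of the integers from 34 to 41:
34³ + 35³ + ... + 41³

Use ∑_{k=1}^{n} k³ = [n(n+1)/2]², then subtract the first 33 terms.
∑_{k=1}^{41} k³ = [41×42/2]² = 861² = 741321
∑_{k=1}^{33} k³ = [33×34/2]² = 561² = 314721
∑_{k=34}^{41} k³ = 741321 - 314721 = 426600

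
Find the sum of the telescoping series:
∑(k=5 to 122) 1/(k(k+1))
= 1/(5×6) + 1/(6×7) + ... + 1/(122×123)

Partial fractions: 1/(k(k+1)) = 1/k - 1/(k+1)
The series telescopes:
= (1/5 - 1/6) + (1/6 - 1/7) + ... + (1/122 - 1/123)
= 1/5 - 1/123
= 118/615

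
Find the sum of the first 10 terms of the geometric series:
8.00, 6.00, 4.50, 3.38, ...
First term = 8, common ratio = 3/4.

Sₙ = a(1 - rⁿ) / (1 - r)
S_10 = 8(1 - (3/4)^10) / (1 - (3/4))
S_10 = 8(1 - (59049/1048576)) / (1/4)
S_10 = 989527/32768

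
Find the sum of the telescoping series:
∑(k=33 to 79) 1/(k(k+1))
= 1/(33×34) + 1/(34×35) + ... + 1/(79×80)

Partial fractions: 1/(k(k+1)) = 1/k - 1/(k+1)
The series telescopes:
= (1/33 - 1/34) + (1/34 - 1/35) + ... + (1/79 - 1/80)
= 1/33 - 1/80
= 47/2640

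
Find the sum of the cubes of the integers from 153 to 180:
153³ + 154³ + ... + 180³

Use ∑_{k=1}^{n} k³ = [n(n+1)/2]², then subtract the first 152 terms.
∑_{k=1}^{180} k³ = [180×181/2]² = 16290² = 265364100
∑_{k=1}^{152} k³ = [152×153/2]² = 11628² = 135210384
∑_{k=153}^{180} k³ = 265364100 - 135210384 = 130153716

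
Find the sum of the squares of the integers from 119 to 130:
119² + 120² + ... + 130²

Use ∑_{k=1}^{n} k² = n(n+1)(2n+1)/6, then subtract the first 118 terms.
∑_{k=1}^{130} k² = 130×131×261/6 = 740805
∑_{k=1}^{118} k² = 118×119×237/6 = 554659
∑_{k=119}^{130} k² = 740805 - 554659 = 186146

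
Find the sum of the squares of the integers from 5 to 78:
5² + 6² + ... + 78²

Use ∑_{k=1}^{n} k² = n(n+1)(2n+1)/6, then subtract the first 4 terms.
∑_{k=1}^{78} k² = 78×79×157/6 = 161239
∑_{k=1}^{4} k² = 4×5×9/6 = 30
∑_{k=5}^{78} k² = 161239 - 30 = 161209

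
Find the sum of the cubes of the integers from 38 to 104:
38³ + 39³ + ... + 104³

Use ∑_{k=1}^{n} k³ = [n(n+1)/2]², then subtract the first 37 terms.
∑_{k=1}^{104} k³ = [104×105/2]² = 5460² = 29811600
∑_{k=1}^{37} k³ = [37×38/2]² = 703² = 494209
∑_{k=38}^{104} k³ = 29811600 - 494209 = 29317391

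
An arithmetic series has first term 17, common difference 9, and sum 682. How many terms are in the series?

Using S = n/2 × [2a + (n-1)d]
682 = n/2 × [2(17) + (n-1)(9)]
682 = n/2 × [34 + 9n - 9]
1364 = n × [25 + 9n]
9n² + (25)n - 1364 = 0
Discriminant: Δ = (25)² - 4(9)(-1364) = 625 + 49104 = 49729
√Δ = 223
n = [-(25) + √Δ] / (2·9) = (-25 + 223) / 18 = 198 / 18 = 11
(The negative root is discarded since n must be a positive integer.)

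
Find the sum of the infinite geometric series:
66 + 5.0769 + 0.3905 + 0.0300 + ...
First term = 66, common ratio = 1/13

For |r| < 1, S = a / (1 - r)
S = 66 / (1 - (1/13))
S = 66 / (12/13)
S = 143/2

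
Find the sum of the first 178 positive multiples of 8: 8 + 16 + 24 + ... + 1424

Factor out 8: = 8(1 + 2 + ... + 178) = 8 × n(n+1)/2
= 8 × 178×179/2
= 8 × 15931
= 127448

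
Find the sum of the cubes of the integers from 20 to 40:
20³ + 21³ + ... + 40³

Use ∑_{k=1}^{n} k³ = [n(n+1)/2]², then subtract the first 19 terms.
∑_{k=1}^{40} k³ = [40×41/2]² = 820² = 672400
∑_{k=1}^{19} k³ = [19×20/2]² = 190² = 36100
∑_{k=20}^{40} k³ = 672400 - 36100 = 636300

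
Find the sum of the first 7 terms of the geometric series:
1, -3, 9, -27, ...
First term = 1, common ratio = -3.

Sₙ = a(1 - rⁿ) / (1 - r)
S_7 = 1(1 - (-3)^7) / (1 - (-3))
S_7 = 1(1 - (-2187)) / (4)
S_7 = 547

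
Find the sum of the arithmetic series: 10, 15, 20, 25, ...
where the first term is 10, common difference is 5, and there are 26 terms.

Sₙ = n/2 × (first + last)
Last term = a + (n-1)d = 10 + (26-1)×5 = 135
S_26 = 26/2 × (10 + 135)
S_26 = 26/2 × 145 = 1885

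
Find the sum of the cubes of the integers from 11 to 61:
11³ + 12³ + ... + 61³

Use ∑_{k=1}^{n} k³ = [n(n+1)/2]², then subtract the first 10 terms.
∑_{k=1}^{61} k³ = [61×62/2]² = 1891² = 3575881
∑_{k=1}^{10} k³ = [10×11/2]² = 55² = 3025
∑_{k=11}^{61} k³ = 3575881 - 3025 = 3572856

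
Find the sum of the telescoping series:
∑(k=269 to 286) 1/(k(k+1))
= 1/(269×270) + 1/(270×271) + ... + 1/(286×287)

Partial fractions: 1/(k(k+1)) = 1/k - 1/(k+1)
The series telescopes:
= (1/269 - 1/270) + (1/270 - 1/271) + ... + (1/286 - 1/287)
= 1/269 - 1/287
= 18/77203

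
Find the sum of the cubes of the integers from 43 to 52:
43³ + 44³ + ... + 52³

Use ∑_{k=1}^{n} k³ = [n(n+1)/2]², then subtract the first 42 terms.
∑_{k=1}^{52} k³ = [52×53/2]² = 1378² = 1898884
∑_{k=1}^{42} k³ = [42×43/2]² = 903² = 815409
∑_{k=43}^{52} k³ = 1898884 - 815409 = 1083475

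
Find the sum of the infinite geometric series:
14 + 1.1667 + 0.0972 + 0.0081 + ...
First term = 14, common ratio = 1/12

For |r| < 1, S = a / (1 - r)
S = 14 / (1 - (1/12))
S = 14 / (11/12)
S = 168/11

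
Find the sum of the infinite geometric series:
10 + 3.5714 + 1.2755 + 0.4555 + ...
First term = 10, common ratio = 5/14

For |r| < 1, S = a / (1 - r)
S = 10 / (1 - (5/14))
S = 10 / (9/14)
S = 140/9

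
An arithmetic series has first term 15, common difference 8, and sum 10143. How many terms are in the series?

Using S = n/2 × [2a + (n-1)d]
10143 = n/2 × [2(15) + (n-1)(8)]
10143 = n/2 × [30 + 8n - 8]
20286 = n × [22 + 8n]
8n² + (22)n - 20286 = 0
Discriminant: Δ = (22)² - 4(8)(-20286) = 484 + 649152 = 649636
√Δ = 806
n = [-(22) + √Δ] / (2·8) = (-22 + 806) / 16 = 784 / 16 = 49
(The negative root is discarded since n must be a positive integer.)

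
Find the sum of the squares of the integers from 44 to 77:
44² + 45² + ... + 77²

Use ∑_{k=1}^{n} k² = n(n+1)(2n+1)/6, then subtract the first 43 terms.
∑_{k=1}^{77} k² = 77×78×155/6 = 155155
∑_{k=1}^{43} k² = 43×44×87/6 = 27434
∑_{k=44}^{77} k² = 155155 - 27434 = 127721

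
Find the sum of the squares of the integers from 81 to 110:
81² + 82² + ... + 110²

Use ∑_{k=1}^{n} k² = n(n+1)(2n+1)/6, then subtract the first 80 terms.
∑_{k=1}^{110} k² = 110×111×221/6 = 449735
∑_{k=1}^{80} k² = 80×81×161/6 = 173880
∑_{k=81}^{110} k² = 449735 - 173880 = 275855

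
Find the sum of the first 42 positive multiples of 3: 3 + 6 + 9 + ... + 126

Factor out 3: = 3(1 + 2 + ... + 42) = 3 × n(n+1)/2
= 3 × 42×43/2
= 3 × 903
= 2709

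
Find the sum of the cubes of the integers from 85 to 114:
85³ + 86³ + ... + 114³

Use ∑_{k=1}^{n} k³ = [n(n+1)/2]², then subtract the first 84 terms.
∑_{k=1}^{114} k³ = [114×115/2]² = 6555² = 42968025
∑_{k=1}^{84} k³ = [84×85/2]² = 3570² = 12744900
∑_{k=85}^{114} k³ = 42968025 - 12744900 = 30223125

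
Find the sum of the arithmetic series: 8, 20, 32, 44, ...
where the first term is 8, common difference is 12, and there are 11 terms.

Sₙ = n/2 × (first + last)
Last term = a + (n-1)d = 8 + (11-1)×12 = 128
S_11 = 11/2 × (8 + 128)
S_11 = 11/2 × 136 = 748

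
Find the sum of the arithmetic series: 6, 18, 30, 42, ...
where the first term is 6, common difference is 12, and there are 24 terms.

Sₙ = n/2 × (first + last)
Last term = a + (n-1)d = 6 + (24-1)×12 = 282
S_24 = 24/2 × (6 + 282)
S_24 = 24/2 × 288 = 3456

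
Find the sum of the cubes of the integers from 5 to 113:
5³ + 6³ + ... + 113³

Use ∑_{k=1}^{n} k³ = [n(n+1)/2]², then subtract the first 4 terms.
∑_{k=1}^{113} k³ = [113×114/2]² = 6441² = 41486481
∑_{k=1}^{4} k³ = [4×5/2]² = 10² = 100
∑_{k=5}^{113} k³ = 41486481 - 100 = 41486381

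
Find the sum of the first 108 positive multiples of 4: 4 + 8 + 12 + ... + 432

Factor out 4: = 4(1 + 2 + ... + 108) = 4 × n(n+1)/2
= 4 × 108×109/2
= 4 × 5886
= 23544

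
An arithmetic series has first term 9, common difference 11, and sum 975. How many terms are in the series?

Using S = n/2 × [2a + (n-1)d]
975 = n/2 × [2(9) + (n-1)(11)]
975 = n/2 × [18 + 11n - 11]
1950 = n × [7 + 11n]
11n² + (7)n - 1950 = 0
Discriminant: Δ = (7)² - 4(11)(-1950) = 49 + 85800 = 85849
√Δ = 293
n = [-(7) + √Δ] / (2·11) = (-7 + 293) / 22 = 286 / 22 = 13
(The negative root is discarded since n must be a positive integer.)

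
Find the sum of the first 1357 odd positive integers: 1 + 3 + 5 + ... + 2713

Sum of first n odd numbers = n²
= 1357²
= 1841449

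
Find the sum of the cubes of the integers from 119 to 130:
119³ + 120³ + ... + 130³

Use ∑_{k=1}^{n} k³ = [n(n+1)/2]², then subtract the first 118 terms.
∑_{k=1}^{130} k³ = [130×131/2]² = 8515² = 72505225
∑_{k=1}^{118} k³ = [118×119/2]² = 7021² = 49294441
∑_{k=119}^{130} k³ = 72505225 - 49294441 = 23210784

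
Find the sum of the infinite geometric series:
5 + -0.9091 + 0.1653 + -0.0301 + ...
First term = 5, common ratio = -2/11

For |r| < 1, S = a / (1 - r)
S = 5 / (1 - (-2/11))
S = 5 / (13/11)
S = 55/13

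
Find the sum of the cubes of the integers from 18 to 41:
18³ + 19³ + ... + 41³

Use ∑_{k=1}^{n} k³ = [n(n+1)/2]², then subtract the first 17 terms.
∑_{k=1}^{41} k³ = [41×42/2]² = 861² = 741321
∑_{k=1}^{17} k³ = [17×18/2]² = 153² = 23409
∑_{k=18}^{41} k³ = 741321 - 23409 = 717912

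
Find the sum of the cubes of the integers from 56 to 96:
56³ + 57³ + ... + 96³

Use ∑_{k=1}^{n} k³ = [n(n+1)/2]², then subtract the first 55 terms.
∑_{k=1}^{96} k³ = [96×97/2]² = 4656² = 21678336
∑_{k=1}^{55} k³ = [55×56/2]² = 1540² = 2371600
∑_{k=56}^{96} k³ = 21678336 - 2371600 = 19306736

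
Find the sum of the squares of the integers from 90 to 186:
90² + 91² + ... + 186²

Use ∑_{k=1}^{n} k² = n(n+1)(2n+1)/6, then subtract the first 89 terms.
∑_{k=1}^{186} k² = 186×187×373/6 = 2162281
∑_{k=1}^{89} k² = 89×90×179/6 = 238965
∑_{k=90}^{186} k² = 2162281 - 238965 = 1923316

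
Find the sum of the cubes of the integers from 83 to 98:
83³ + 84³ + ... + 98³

Use ∑_{k=1}^{n} k³ = [n(n+1)/2]², then subtract the first 82 terms.
∑_{k=1}^{98} k³ = [98×99/2]² = 4851² = 23532201
∑_{k=1}^{82} k³ = [82×83/2]² = 3403² = 11580409
∑_{k=83}^{98} k³ = 23532201 - 11580409 = 11951792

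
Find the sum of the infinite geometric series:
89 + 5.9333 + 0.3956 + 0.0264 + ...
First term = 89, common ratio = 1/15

For |r| < 1, S = a / (1 - r)
S = 89 / (1 - (1/15))
S = 89 / (14/15)
S = 1335/14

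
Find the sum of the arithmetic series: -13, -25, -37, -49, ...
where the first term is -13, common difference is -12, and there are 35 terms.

Sₙ = n/2 × (first + last)
Last term = a + (n-1)d = -13 + (35-1)×(-12) = -421
S_35 = 35/2 × (-13 + (-421))
S_35 = 35/2 × (-434) = -7595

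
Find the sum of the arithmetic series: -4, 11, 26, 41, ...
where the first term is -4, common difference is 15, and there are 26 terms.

Sₙ = n/2 × (first + last)
Last term = a + (n-1)d = -4 + (26-1)×15 = 371
S_26 = 26/2 × (-4 + 371)
S_26 = 26/2 × 367 = 4771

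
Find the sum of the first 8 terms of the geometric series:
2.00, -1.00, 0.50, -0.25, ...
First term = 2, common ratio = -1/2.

Sₙ = a(1 - rⁿ) / (1 - r)
S_8 = 2(1 - (-1/2)^8) / (1 - (-1/2))
S_8 = 2(1 - (1/256)) / (3/2)
S_8 = 85/64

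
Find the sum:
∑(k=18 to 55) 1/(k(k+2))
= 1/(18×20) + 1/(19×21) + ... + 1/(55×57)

Partial fractions: 1/(k(k+2)) = (1/2)[1/k - 1/(k+2)]
Telescoping leaves the first two and last two terms:
= (1/2)[1/18 + 1/19 - 1/56 - 1/57]
= 697/19152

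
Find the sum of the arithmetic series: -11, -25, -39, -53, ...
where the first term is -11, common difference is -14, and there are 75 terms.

Sₙ = n/2 × (first + last)
Last term = a + (n-1)d = -11 + (75-1)×(-14) = -1047
S_75 = 75/2 × (-11 + (-1047))
S_75 = 75/2 × (-1058) = -39675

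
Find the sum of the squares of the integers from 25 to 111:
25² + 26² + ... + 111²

Use ∑_{k=1}^{n} k² = n(n+1)(2n+1)/6, then subtract the first 24 terms.
∑_{k=1}^{111} k² = 111×112×223/6 = 462056
∑_{k=1}^{24} k² = 24×25×49/6 = 4900
∑_{k=25}^{111} k² = 462056 - 4900 = 457156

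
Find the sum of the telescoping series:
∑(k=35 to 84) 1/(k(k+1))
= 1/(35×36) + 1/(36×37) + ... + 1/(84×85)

Partial fractions: 1/(k(k+1)) = 1/k - 1/(k+1)
The series telescopes:
= (1/35 - 1/36) + (1/36 - 1/37) + ... + (1/84 - 1/85)
= 1/35 - 1/85
= 2/119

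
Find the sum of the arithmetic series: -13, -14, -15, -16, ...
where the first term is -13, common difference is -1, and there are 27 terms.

Sₙ = n/2 × (first + last)
Last term = a + (n-1)d = -13 + (27-1)×(-1) = -39
S_27 = 27/2 × (-13 + (-39))
S_27 = 27/2 × (-52) = -702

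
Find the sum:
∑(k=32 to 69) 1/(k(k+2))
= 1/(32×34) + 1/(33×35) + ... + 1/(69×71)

Partial fractions: 1/(k(k+2)) = (1/2)[1/k - 1/(k+2)]
Telescoping leaves the first two and last two terms:
= (1/2)[1/32 + 1/33 - 1/70 - 1/71]
= 87077/5248320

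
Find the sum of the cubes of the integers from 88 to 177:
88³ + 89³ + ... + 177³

Use ∑_{k=1}^{n} k³ = [n(n+1)/2]², then subtract the first 87 terms.
∑_{k=1}^{177} k³ = [177×178/2]² = 15753² = 248157009
∑_{k=1}^{87} k³ = [87×88/2]² = 3828² = 14653584
∑_{k=88}^{177} k³ = 248157009 - 14653584 = 233503425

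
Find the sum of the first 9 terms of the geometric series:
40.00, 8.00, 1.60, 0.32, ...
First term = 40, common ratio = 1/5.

Sₙ = a(1 - rⁿ) / (1 - r)
S_9 = 40(1 - (1/5)^9) / (1 - (1/5))
S_9 = 40(1 - (1/1953125)) / (4/5)
S_9 = 3906248/78125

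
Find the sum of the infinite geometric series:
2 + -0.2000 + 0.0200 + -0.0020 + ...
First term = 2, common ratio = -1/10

For |r| < 1, S = a / (1 - r)
S = 2 / (1 - (-1/10))
S = 2 / (11/10)
S = 20/11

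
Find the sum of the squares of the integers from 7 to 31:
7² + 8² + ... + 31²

Use ∑_{k=1}^{n} k² = n(n+1)(2n+1)/6, then subtract the first 6 terms.
∑_{k=1}^{31} k² = 31×32×63/6 = 10416
∑_{k=1}^{6} k² = 6×7×13/6 = 91
∑_{k=7}^{31} k² = 10416 - 91 = 10325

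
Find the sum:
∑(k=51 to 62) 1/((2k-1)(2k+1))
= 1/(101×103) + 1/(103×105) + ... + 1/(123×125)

Partial fractions: 1/((2k-1)(2k+1)) = (1/2)[1/(2k-1) - 1/(2k+1)]
The series telescopes:
= (1/2)[1/101 - 1/125]
= 12/12625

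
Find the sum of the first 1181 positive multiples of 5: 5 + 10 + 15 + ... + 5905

Factor out 5: = 5(1 + 2 + ... + 1181) = 5 × n(n+1)/2
= 5 × 1181×1182/2
= 5 × 697971
= 3489855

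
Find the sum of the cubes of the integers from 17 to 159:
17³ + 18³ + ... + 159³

Use ∑_{k=1}^{n} k³ = [n(n+1)/2]², then subtract the first 16 terms.
∑_{k=1}^{159} k³ = [159×160/2]² = 12720² = 161798400
∑_{k=1}^{16} k³ = [16×17/2]² = 136² = 18496
∑_{k=17}^{159} k³ = 161798400 - 18496 = 161779904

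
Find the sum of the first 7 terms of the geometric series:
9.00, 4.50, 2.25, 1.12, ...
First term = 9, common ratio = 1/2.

Sₙ = a(1 - rⁿ) / (1 - r)
S_7 = 9(1 - (1/2)^7) / (1 - (1/2))
S_7 = 9(1 - (1/128)) / (1/2)
S_7 = 1143/64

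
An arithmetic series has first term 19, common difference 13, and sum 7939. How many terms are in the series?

Using S = n/2 × [2a + (n-1)d]
7939 = n/2 × [2(19) + (n-1)(13)]
7939 = n/2 × [38 + 13n - 13]
15878 = n × [25 + 13n]
13n² + (25)n - 15878 = 0
Discriminant: Δ = (25)² - 4(13)(-15878) = 625 + 825656 = 826281
√Δ = 909
n = [-(25) + √Δ] / (2·13) = (-25 + 909) / 26 = 884 / 26 = 34
(The negative root is discarded since n must be a positive integer.)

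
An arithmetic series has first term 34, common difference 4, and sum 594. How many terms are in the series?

Using S = n/2 × [2a + (n-1)d]
594 = n/2 × [2(34) + (n-1)(4)]
594 = n/2 × [68 + 4n - 4]
1188 = n × [64 + 4n]
4n² + (64)n - 1188 = 0
Discriminant: Δ = (64)² - 4(4)(-1188) = 4096 + 19008 = 23104
√Δ = 152
n = [-(64) + √Δ] / (2·4) = (-64 + 152) / 8 = 88 / 8 = 11
(The negative root is discarded since n must be a positive integer.)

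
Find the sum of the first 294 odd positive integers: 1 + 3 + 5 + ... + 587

Sum of first n odd numbers = n²
= 294²
= 86436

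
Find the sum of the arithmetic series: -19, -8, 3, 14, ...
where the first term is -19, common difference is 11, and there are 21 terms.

Sₙ = n/2 × (first + last)
Last term = a + (n-1)d = -19 + (21-1)×11 = 201
S_21 = 21/2 × (-19 + 201)
S_21 = 21/2 × 182 = 1911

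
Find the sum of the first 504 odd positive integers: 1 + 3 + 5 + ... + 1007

Sum of first n odd numbers = n²
= 504²
= 254016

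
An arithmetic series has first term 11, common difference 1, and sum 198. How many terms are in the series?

Using S = n/2 × [2a + (n-1)d]
198 = n/2 × [2(11) + (n-1)(1)]
198 = n/2 × [22 + 1n - 1]
396 = n × [21 + 1n]
1n² + (21)n - 396 = 0
Discriminant: Δ = (21)² - 4(1)(-396) = 441 + 1584 = 2025
√Δ = 45
n = [-(21) + √Δ] / (2·1) = (-21 + 45) / 2 = 24 / 2 = 12
(The negative root is discarded since n must be a positive integer.)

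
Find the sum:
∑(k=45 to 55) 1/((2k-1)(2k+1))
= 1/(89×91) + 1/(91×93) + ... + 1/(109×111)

Partial fractions: 1/((2k-1)(2k+1)) = (1/2)[1/(2k-1) - 1/(2k+1)]
The series telescopes:
= (1/2)[1/89 - 1/111]
= 11/9879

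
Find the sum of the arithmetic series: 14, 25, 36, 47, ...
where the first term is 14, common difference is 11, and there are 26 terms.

Sₙ = n/2 × (first + last)
Last term = a + (n-1)d = 14 + (26-1)×11 = 289
S_26 = 26/2 × (14 + 289)
S_26 = 26/2 × 303 = 3939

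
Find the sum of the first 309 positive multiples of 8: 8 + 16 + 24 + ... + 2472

Factor out 8: = 8(1 + 2 + ... + 309) = 8 × n(n+1)/2
= 8 × 309×310/2
= 8 × 47895
= 383160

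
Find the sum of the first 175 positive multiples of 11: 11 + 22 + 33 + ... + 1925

Factor out 11: = 11(1 + 2 + ... + 175) = 11 × n(n+1)/2
= 11 × 175×176/2
= 11 × 15400
= 169400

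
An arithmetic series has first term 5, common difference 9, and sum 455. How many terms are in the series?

Using S = n/2 × [2a + (n-1)d]
455 = n/2 × [2(5) + (n-1)(9)]
455 = n/2 × [10 + 9n - 9]
910 = n × [1 + 9n]
9n² + (1)n - 910 = 0
Discriminant: Δ = (1)² - 4(9)(-910) = 1 + 32760 = 32761
√Δ = 181
n = [-(1) + √Δ] / (2·9) = (-1 + 181) / 18 = 180 / 18 = 10
(The negative root is discarded since n must be a positive integer.)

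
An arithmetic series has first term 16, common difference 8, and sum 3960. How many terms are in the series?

Using S = n/2 × [2a + (n-1)d]
3960 = n/2 × [2(16) + (n-1)(8)]
3960 = n/2 × [32 + 8n - 8]
7920 = n × [24 + 8n]
8n² + (24)n - 7920 = 0
Discriminant: Δ = (24)² - 4(8)(-7920) = 576 + 253440 = 254016
√Δ = 504
n = [-(24) + √Δ] / (2·8) = (-24 + 504) / 16 = 480 / 16 = 30
(The negative root is discarded since n must be a positive integer.)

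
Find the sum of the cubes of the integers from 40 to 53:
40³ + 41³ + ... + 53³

Use ∑_{k=1}^{n} k³ = [n(n+1)/2]², then subtract the first 39 terms.
∑_{k=1}^{53} k³ = [53×54/2]² = 1431² = 2047761
∑_{k=1}^{39} k³ = [39×40/2]² = 780² = 608400
∑_{k=40}^{53} k³ = 2047761 - 608400 = 1439361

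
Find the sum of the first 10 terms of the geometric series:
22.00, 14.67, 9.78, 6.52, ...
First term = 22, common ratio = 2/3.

Sₙ = a(1 - rⁿ) / (1 - r)
S_10 = 22(1 - (2/3)^10) / (1 - (2/3))
S_10 = 22(1 - (1024/59049)) / (1/3)
S_10 = 1276550/19683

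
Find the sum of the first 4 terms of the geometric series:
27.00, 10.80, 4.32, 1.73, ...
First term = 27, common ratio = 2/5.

Sₙ = a(1 - rⁿ) / (1 - r)
S_4 = 27(1 - (2/5)^4) / (1 - (2/5))
S_4 = 27(1 - (16/625)) / (3/5)
S_4 = 5481/125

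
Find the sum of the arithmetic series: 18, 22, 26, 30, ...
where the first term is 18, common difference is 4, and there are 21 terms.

Sₙ = n/2 × (first + last)
Last term = a + (n-1)d = 18 + (21-1)×4 = 98
S_21 = 21/2 × (18 + 98)
S_21 = 21/2 × 116 = 1218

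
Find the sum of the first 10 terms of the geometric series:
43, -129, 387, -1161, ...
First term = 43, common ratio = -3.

Sₙ = a(1 - rⁿ) / (1 - r)
S_10 = 43(1 - (-3)^10) / (1 - (-3))
S_10 = 43(1 - 59049) / (4)
S_10 = -634766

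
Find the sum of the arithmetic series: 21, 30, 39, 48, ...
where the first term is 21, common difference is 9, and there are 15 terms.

Sₙ = n/2 × (first + last)
Last term = a + (n-1)d = 21 + (15-1)×9 = 147
S_15 = 15/2 × (21 + 147)
S_15 = 15/2 × 168 = 1260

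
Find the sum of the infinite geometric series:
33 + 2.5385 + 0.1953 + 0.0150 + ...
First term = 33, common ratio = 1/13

For |r| < 1, S = a / (1 - r)
S = 33 / (1 - (1/13))
S = 33 / (12/13)
S = 143/4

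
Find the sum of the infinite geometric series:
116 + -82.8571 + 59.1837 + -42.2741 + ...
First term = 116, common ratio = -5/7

For |r| < 1, S = a / (1 - r)
S = 116 / (1 - (-5/7))
S = 116 / (12/7)
S = 203/3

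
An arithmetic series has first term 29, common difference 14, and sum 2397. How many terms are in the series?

Using S = n/2 × [2a + (n-1)d]
2397 = n/2 × [2(29) + (n-1)(14)]
2397 = n/2 × [58 + 14n - 14]
4794 = n × [44 + 14n]
14n² + (44)n - 4794 = 0
Discriminant: Δ = (44)² - 4(14)(-4794) = 1936 + 268464 = 270400
√Δ = 520
n = [-(44) + √Δ] / (2·14) = (-44 + 520) / 28 = 476 / 28 = 17
(The negative root is discarded since n must be a positive integer.)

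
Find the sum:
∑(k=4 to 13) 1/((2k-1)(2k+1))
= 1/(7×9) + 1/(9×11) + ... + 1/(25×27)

Partial fractions: 1/((2k-1)(2k+1)) = (1/2)[1/(2k-1) - 1/(2k+1)]
The series telescopes:
= (1/2)[1/7 - 1/27]
= 10/189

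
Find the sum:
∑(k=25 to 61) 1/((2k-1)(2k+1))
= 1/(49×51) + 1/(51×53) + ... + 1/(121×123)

Partial fractions: 1/((2k-1)(2k+1)) = (1/2)[1/(2k-1) - 1/(2k+1)]
The series telescopes:
= (1/2)[1/49 - 1/123]
= 37/6027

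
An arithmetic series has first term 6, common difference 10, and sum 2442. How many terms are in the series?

Using S = n/2 × [2a + (n-1)d]
2442 = n/2 × [2(6) + (n-1)(10)]
2442 = n/2 × [12 + 10n - 10]
4884 = n × [2 + 10n]
10n² + (2)n - 4884 = 0
Discriminant: Δ = (2)² - 4(10)(-4884) = 4 + 195360 = 195364
√Δ = 442
n = [-(2) + √Δ] / (2·10) = (-2 + 442) / 20 = 440 / 20 = 22
(The negative root is discarded since n must be a positive integer.)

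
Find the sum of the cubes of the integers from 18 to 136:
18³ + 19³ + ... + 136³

Use ∑_{k=1}^{n} k³ = [n(n+1)/2]², then subtract the first 17 terms.
∑_{k=1}^{136} k³ = [136×137/2]² = 9316² = 86787856
∑_{k=1}^{17} k³ = [17×18/2]² = 153² = 23409
∑_{k=18}^{136} k³ = 86787856 - 23409 = 86764447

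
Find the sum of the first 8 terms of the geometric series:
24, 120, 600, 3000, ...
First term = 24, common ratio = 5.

Sₙ = a(1 - rⁿ) / (1 - r)
S_8 = 24(1 - 5^8) / (1 - 5)
S_8 = 24(1 - 390625) / (-4)
S_8 = 2343744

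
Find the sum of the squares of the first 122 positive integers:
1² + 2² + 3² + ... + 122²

Formula: ∑k² = n(n+1)(2n+1)/6
= 122×123×245/6
= 3676470/6
= 612745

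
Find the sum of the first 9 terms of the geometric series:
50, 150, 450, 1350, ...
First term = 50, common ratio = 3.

Sₙ = a(1 - rⁿ) / (1 - r)
S_9 = 50(1 - 3^9) / (1 - 3)
S_9 = 50(1 - 19683) / (-2)
S_9 = 492050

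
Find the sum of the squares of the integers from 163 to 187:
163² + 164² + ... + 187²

Use ∑_{k=1}^{n} k² = n(n+1)(2n+1)/6, then subtract the first 162 terms.
∑_{k=1}^{187} k² = 187×188×375/6 = 2197250
∑_{k=1}^{162} k² = 162×163×325/6 = 1430325
∑_{k=163}^{187} k² = 2197250 - 1430325 = 766925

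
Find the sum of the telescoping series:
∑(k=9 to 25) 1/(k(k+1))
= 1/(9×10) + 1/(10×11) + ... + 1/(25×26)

Partial fractions: 1/(k(k+1)) = 1/k - 1/(k+1)
The series telescopes:
= (1/9 - 1/10) + (1/10 - 1/11) + ... + (1/25 - 1/26)
= 1/9 - 1/26
= 17/234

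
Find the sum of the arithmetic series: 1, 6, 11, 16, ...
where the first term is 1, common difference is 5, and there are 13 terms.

Sₙ = n/2 × (first + last)
Last term = a + (n-1)d = 1 + (13-1)×5 = 61
S_13 = 13/2 × (1 + 61)
S_13 = 13/2 × 62 = 403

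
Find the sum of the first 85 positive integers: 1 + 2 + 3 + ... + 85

Formula: ∑k = n(n+1)/2
= 85×86/2
= 7310/2
= 3655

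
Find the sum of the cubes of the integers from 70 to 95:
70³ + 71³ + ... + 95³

Use ∑_{k=1}^{n} k³ = [n(n+1)/2]², then subtract the first 69 terms.
∑_{k=1}^{95} k³ = [95×96/2]² = 4560² = 20793600
∑_{k=1}^{69} k³ = [69×70/2]² = 2415² = 5832225
∑_{k=70}^{95} k³ = 20793600 - 5832225 = 14961375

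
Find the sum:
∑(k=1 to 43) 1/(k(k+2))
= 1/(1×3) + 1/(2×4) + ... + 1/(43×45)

Partial fractions: 1/(k(k+2)) = (1/2)[1/k - 1/(k+2)]
Telescoping leaves the first two and last two terms:
= (1/2)[1/1 + 1/2 - 1/44 - 1/45]
= 2881/3960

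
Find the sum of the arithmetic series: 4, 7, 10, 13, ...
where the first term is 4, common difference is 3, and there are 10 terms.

Sₙ = n/2 × (first + last)
Last term = a + (n-1)d = 4 + (10-1)×3 = 31
S_10 = 10/2 × (4 + 31)
S_10 = 10/2 × 35 = 175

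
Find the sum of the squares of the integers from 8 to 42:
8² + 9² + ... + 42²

Use ∑_{k=1}^{n} k² = n(n+1)(2n+1)/6, then subtract the first 7 terms.
∑_{k=1}^{42} k² = 42×43×85/6 = 25585
∑_{k=1}^{7} k² = 7×8×15/6 = 140
∑_{k=8}^{42} k² = 25585 - 140 = 25445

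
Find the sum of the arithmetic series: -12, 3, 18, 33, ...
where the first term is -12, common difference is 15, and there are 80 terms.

Sₙ = n/2 × (first + last)
Last term = a + (n-1)d = -12 + (80-1)×15 = 1173
S_80 = 80/2 × (-12 + 1173)
S_80 = 80/2 × 1161 = 46440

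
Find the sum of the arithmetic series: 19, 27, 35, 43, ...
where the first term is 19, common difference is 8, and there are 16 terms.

Sₙ = n/2 × (first + last)
Last term = a + (n-1)d = 19 + (16-1)×8 = 139
S_16 = 16/2 × (19 + 139)
S_16 = 16/2 × 158 = 1264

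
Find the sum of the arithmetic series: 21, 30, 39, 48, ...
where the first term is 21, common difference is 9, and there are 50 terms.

Sₙ = n/2 × (first + last)
Last term = a + (n-1)d = 21 + (50-1)×9 = 462
S_50 = 50/2 × (21 + 462)
S_50 = 50/2 × 483 = 12075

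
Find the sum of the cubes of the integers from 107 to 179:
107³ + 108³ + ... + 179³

Use ∑_{k=1}^{n} k³ = [n(n+1)/2]², then subtract the first 106 terms.
∑_{k=1}^{179} k³ = [179×180/2]² = 16110² = 259532100
∑_{k=1}^{106} k³ = [106×107/2]² = 5671² = 32160241
∑_{k=107}^{179} k³ = 259532100 - 32160241 = 227371859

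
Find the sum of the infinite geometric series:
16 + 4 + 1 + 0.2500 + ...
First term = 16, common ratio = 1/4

For |r| < 1, S = a / (1 - r)
S = 16 / (1 - (1/4))
S = 16 / (3/4)
S = 64/3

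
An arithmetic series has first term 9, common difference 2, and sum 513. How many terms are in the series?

Using S = n/2 × [2a + (n-1)d]
513 = n/2 × [2(9) + (n-1)(2)]
513 = n/2 × [18 + 2n - 2]
1026 = n × [16 + 2n]
2n² + (16)n - 1026 = 0
Discriminant: Δ = (16)² - 4(2)(-1026) = 256 + 8208 = 8464
√Δ = 92
n = [-(16) + √Δ] / (2·2) = (-16 + 92) / 4 = 76 / 4 = 19
(The negative root is discarded since n must be a positive integer.)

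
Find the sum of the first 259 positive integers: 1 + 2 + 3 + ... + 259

Formula: ∑k = n(n+1)/2
= 259×260/2
= 67340/2
= 33670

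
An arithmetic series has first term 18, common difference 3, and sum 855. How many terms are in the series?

Using S = n/2 × [2a + (n-1)d]
855 = n/2 × [2(18) + (n-1)(3)]
855 = n/2 × [36 + 3n - 3]
1710 = n × [33 + 3n]
3n² + (33)n - 1710 = 0
Discriminant: Δ = (33)² - 4(3)(-1710) = 1089 + 20520 = 21609
√Δ = 147
n = [-(33) + √Δ] / (2·3) = (-33 + 147) / 6 = 114 / 6 = 19
(The negative root is discarded since n must be a positive integer.)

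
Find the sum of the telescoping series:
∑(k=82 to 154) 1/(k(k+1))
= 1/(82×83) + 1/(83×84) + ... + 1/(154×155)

Partial fractions: 1/(k(k+1)) = 1/k - 1/(k+1)
The series telescopes:
= (1/82 - 1/83) + (1/83 - 1/84) + ... + (1/154 - 1/155)
= 1/82 - 1/155
= 73/12710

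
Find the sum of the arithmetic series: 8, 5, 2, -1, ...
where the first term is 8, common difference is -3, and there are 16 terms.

Sₙ = n/2 × (first + last)
Last term = a + (n-1)d = 8 + (16-1)×(-3) = -37
S_16 = 16/2 × (8 + (-37))
S_16 = 16/2 × (-29) = -232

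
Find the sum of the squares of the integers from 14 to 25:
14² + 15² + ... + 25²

Use ∑_{k=1}^{n} k² = n(n+1)(2n+1)/6, then subtract the first 13 terms.
∑_{k=1}^{25} k² = 25×26×51/6 = 5525
∑_{k=1}^{13} k² = 13×14×27/6 = 819
∑_{k=14}^{25} k² = 5525 - 819 = 4706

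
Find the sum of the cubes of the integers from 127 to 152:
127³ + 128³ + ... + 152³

Use ∑_{k=1}^{n} k³ = [n(n+1)/2]², then subtract the first 126 terms.
∑_{k=1}^{152} k³ = [152×153/2]² = 11628² = 135210384
∑_{k=1}^{126} k³ = [126×127/2]² = 8001² = 64016001
∑_{k=127}^{152} k³ = 135210384 - 64016001 = 71194383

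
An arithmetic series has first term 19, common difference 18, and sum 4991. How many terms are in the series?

Using S = n/2 × [2a + (n-1)d]
4991 = n/2 × [2(19) + (n-1)(18)]
4991 = n/2 × [38 + 18n - 18]
9982 = n × [20 + 18n]
18n² + (20)n - 9982 = 0
Discriminant: Δ = (20)² - 4(18)(-9982) = 400 + 718704 = 719104
√Δ = 848
n = [-(20) + √Δ] / (2·18) = (-20 + 848) / 36 = 828 / 36 = 23
(The negative root is discarded since n must be a positive integer.)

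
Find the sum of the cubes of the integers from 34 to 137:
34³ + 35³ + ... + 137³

Use ∑_{k=1}^{n} k³ = [n(n+1)/2]², then subtract the first 33 terms.
∑_{k=1}^{137} k³ = [137×138/2]² = 9453² = 89359209
∑_{k=1}^{33} k³ = [33×34/2]² = 561² = 314721
∑_{k=34}^{137} k³ = 89359209 - 314721 = 89044488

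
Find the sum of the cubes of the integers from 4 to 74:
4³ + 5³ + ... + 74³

Use ∑_{k=1}^{n} k³ = [n(n+1)/2]², then subtract the first 3 terms.
∑_{k=1}^{74} k³ = [74×75/2]² = 2775² = 7700625
∑_{k=1}^{3} k³ = [3×4/2]² = 6² = 36
∑_{k=4}^{74} k³ = 7700625 - 36 = 7700589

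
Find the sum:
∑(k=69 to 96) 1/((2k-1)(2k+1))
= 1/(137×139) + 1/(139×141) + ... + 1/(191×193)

Partial fractions: 1/((2k-1)(2k+1)) = (1/2)[1/(2k-1) - 1/(2k+1)]
The series telescopes:
= (1/2)[1/137 - 1/193]
= 28/26441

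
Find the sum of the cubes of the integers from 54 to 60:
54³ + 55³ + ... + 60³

Use ∑_{k=1}^{n} k³ = [n(n+1)/2]², then subtract the first 53 terms.
∑_{k=1}^{60} k³ = [60×61/2]² = 1830² = 3348900
∑_{k=1}^{53} k³ = [53×54/2]² = 1431² = 2047761
∑_{k=54}^{60} k³ = 3348900 - 2047761 = 1301139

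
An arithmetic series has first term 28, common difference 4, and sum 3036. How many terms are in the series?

Using S = n/2 × [2a + (n-1)d]
3036 = n/2 × [2(28) + (n-1)(4)]
3036 = n/2 × [56 + 4n - 4]
6072 = n × [52 + 4n]
4n² + (52)n - 6072 = 0
Discriminant: Δ = (52)² - 4(4)(-6072) = 2704 + 97152 = 99856
√Δ = 316
n = [-(52) + √Δ] / (2·4) = (-52 + 316) / 8 = 264 / 8 = 33
(The negative root is discarded since n must be a positive integer.)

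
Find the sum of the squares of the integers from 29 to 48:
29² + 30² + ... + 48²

Use ∑_{k=1}^{n} k² = n(n+1)(2n+1)/6, then subtract the first 28 terms.
∑_{k=1}^{48} k² = 48×49×97/6 = 38024
∑_{k=1}^{28} k² = 28×29×57/6 = 7714
∑_{k=29}^{48} k² = 38024 - 7714 = 30310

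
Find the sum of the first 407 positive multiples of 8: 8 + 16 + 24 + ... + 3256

Factor out 8: = 8(1 + 2 + ... + 407) = 8 × n(n+1)/2
= 8 × 407×408/2
= 8 × 83028
= 664224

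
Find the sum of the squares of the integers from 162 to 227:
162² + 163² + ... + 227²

Use ∑_{k=1}^{n} k² = n(n+1)(2n+1)/6, then subtract the first 161 terms.
∑_{k=1}^{227} k² = 227×228×455/6 = 3924830
∑_{k=1}^{161} k² = 161×162×323/6 = 1404081
∑_{k=162}^{227} k² = 3924830 - 1404081 = 2520749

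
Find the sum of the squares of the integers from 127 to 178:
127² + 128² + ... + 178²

Use ∑_{k=1}^{n} k² = n(n+1)(2n+1)/6, then subtract the first 126 terms.
∑_{k=1}^{178} k² = 178×179×357/6 = 1895789
∑_{k=1}^{126} k² = 126×127×253/6 = 674751
∑_{k=127}^{178} k² = 1895789 - 674751 = 1221038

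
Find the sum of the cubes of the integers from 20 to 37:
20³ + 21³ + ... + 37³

Use ∑_{k=1}^{n} k³ = [n(n+1)/2]², then subtract the first 19 terms.
∑_{k=1}^{37} k³ = [37×38/2]² = 703² = 494209
∑_{k=1}^{19} k³ = [19×20/2]² = 190² = 36100
∑_{k=20}^{37} k³ = 494209 - 36100 = 458109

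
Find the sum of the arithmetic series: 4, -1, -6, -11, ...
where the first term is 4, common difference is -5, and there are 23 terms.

Sₙ = n/2 × (first + last)
Last term = a + (n-1)d = 4 + (23-1)×(-5) = -106
S_23 = 23/2 × (4 + (-106))
S_23 = 23/2 × (-102) = -1173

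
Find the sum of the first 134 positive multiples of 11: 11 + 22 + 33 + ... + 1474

Factor out 11: = 11(1 + 2 + ... + 134) = 11 × n(n+1)/2
= 11 × 134×135/2
= 11 × 9045
= 99495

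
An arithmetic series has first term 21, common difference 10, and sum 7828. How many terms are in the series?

Using S = n/2 × [2a + (n-1)d]
7828 = n/2 × [2(21) + (n-1)(10)]
7828 = n/2 × [42 + 10n - 10]
15656 = n × [32 + 10n]
10n² + (32)n - 15656 = 0
Discriminant: Δ = (32)² - 4(10)(-15656) = 1024 + 626240 = 627264
√Δ = 792
n = [-(32) + √Δ] / (2·10) = (-32 + 792) / 20 = 760 / 20 = 38
(The negative root is discarded since n must be a positive integer.)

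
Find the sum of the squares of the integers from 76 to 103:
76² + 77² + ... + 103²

Use ∑_{k=1}^{n} k² = n(n+1)(2n+1)/6, then subtract the first 75 terms.
∑_{k=1}^{103} k² = 103×104×207/6 = 369564
∑_{k=1}^{75} k² = 75×76×151/6 = 143450
∑_{k=76}^{103} k² = 369564 - 143450 = 226114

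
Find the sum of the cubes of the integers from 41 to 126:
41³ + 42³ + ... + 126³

Use ∑_{k=1}^{n} k³ = [n(n+1)/2]², then subtract the first 40 terms.
∑_{k=1}^{126} k³ = [126×127/2]² = 8001² = 64016001
∑_{k=1}^{40} k³ = [40×41/2]² = 820² = 672400
∑_{k=41}^{126} k³ = 64016001 - 672400 = 63343601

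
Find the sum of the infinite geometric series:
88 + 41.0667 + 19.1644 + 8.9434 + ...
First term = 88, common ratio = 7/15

For |r| < 1, S = a / (1 - r)
S = 88 / (1 - (7/15))
S = 88 / (8/15)
S = 165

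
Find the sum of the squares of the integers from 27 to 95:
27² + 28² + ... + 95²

Use ∑_{k=1}^{n} k² = n(n+1)(2n+1)/6, then subtract the first 26 terms.
∑_{k=1}^{95} k² = 95×96×191/6 = 290320
∑_{k=1}^{26} k² = 26×27×53/6 = 6201
∑_{k=27}^{95} k² = 290320 - 6201 = 284119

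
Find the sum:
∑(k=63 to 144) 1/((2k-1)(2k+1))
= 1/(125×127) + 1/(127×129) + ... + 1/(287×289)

Partial fractions: 1/((2k-1)(2k+1)) = (1/2)[1/(2k-1) - 1/(2k+1)]
The series telescopes:
= (1/2)[1/125 - 1/289]
= 82/36125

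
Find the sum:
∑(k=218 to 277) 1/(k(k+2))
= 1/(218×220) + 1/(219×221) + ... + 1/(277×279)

Partial fractions: 1/(k(k+2)) = (1/2)[1/k - 1/(k+2)]
Telescoping leaves the first two and last two terms:
= (1/2)[1/218 + 1/219 - 1/278 - 1/279]
= 608525/617160834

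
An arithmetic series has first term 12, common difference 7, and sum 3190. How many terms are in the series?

Using S = n/2 × [2a + (n-1)d]
3190 = n/2 × [2(12) + (n-1)(7)]
3190 = n/2 × [24 + 7n - 7]
6380 = n × [17 + 7n]
7n² + (17)n - 6380 = 0
Discriminant: Δ = (17)² - 4(7)(-6380) = 289 + 178640 = 178929
√Δ = 423
n = [-(17) + √Δ] / (2·7) = (-17 + 423) / 14 = 406 / 14 = 29
(The negative root is discarded since n must be a positive integer.)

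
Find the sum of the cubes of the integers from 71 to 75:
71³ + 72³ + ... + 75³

Use ∑_{k=1}^{n} k³ = [n(n+1)/2]², then subtract the first 70 terms.
∑_{k=1}^{75} k³ = [75×76/2]² = 2850² = 8122500
∑_{k=1}^{70} k³ = [70×71/2]² = 2485² = 6175225
∑_{k=71}^{75} k³ = 8122500 - 6175225 = 1947275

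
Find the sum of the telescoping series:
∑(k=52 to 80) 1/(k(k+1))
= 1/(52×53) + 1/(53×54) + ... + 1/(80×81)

Partial fractions: 1/(k(k+1)) = 1/k - 1/(k+1)
The series telescopes:
= (1/52 - 1/53) + (1/53 - 1/54) + ... + (1/80 - 1/81)
= 1/52 - 1/81
= 29/4212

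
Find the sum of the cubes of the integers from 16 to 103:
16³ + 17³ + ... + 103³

Use ∑_{k=1}^{n} k³ = [n(n+1)/2]², then subtract the first 15 terms.
∑_{k=1}^{103} k³ = [103×104/2]² = 5356² = 28686736
∑_{k=1}^{15} k³ = [15×16/2]² = 120² = 14400
∑_{k=16}^{103} k³ = 28686736 - 14400 = 28672336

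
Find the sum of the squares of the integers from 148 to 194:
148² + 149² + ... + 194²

Use ∑_{k=1}^{n} k² = n(n+1)(2n+1)/6, then subtract the first 147 terms.
∑_{k=1}^{194} k² = 194×195×389/6 = 2452645
∑_{k=1}^{147} k² = 147×148×295/6 = 1069670
∑_{k=148}^{194} k² = 2452645 - 1069670 = 1382975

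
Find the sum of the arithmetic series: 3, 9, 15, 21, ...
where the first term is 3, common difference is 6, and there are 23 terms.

Sₙ = n/2 × (first + last)
Last term = a + (n-1)d = 3 + (23-1)×6 = 135
S_23 = 23/2 × (3 + 135)
S_23 = 23/2 × 138 = 1587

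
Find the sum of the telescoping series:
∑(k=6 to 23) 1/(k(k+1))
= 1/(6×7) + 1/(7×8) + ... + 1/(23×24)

Partial fractions: 1/(k(k+1)) = 1/k - 1/(k+1)
The series telescopes:
= (1/6 - 1/7) + (1/7 - 1/8) + ... + (1/23 - 1/24)
= 1/6 - 1/24
= 1/8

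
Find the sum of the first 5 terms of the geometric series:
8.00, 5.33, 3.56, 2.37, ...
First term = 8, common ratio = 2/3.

Sₙ = a(1 - rⁿ) / (1 - r)
S_5 = 8(1 - (2/3)^5) / (1 - (2/3))
S_5 = 8(1 - (32/243)) / (1/3)
S_5 = 1688/81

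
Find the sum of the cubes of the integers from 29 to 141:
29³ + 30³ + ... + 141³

Use ∑_{k=1}^{n} k³ = [n(n+1)/2]², then subtract the first 28 terms.
∑_{k=1}^{141} k³ = [141×142/2]² = 10011² = 100220121
∑_{k=1}^{28} k³ = [28×29/2]² = 406² = 164836
∑_{k=29}^{141} k³ = 100220121 - 164836 = 100055285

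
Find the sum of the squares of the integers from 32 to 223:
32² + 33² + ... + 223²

Use ∑_{k=1}^{n} k² = n(n+1)(2n+1)/6, then subtract the first 31 terms.
∑_{k=1}^{223} k² = 223×224×447/6 = 3721424
∑_{k=1}^{31} k² = 31×32×63/6 = 10416
∑_{k=32}^{223} k² = 3721424 - 10416 = 3711008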